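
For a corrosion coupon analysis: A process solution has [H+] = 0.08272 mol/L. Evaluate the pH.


pH = −log10[H+]
pH = −log10(0.08272) = 1.08

1.08


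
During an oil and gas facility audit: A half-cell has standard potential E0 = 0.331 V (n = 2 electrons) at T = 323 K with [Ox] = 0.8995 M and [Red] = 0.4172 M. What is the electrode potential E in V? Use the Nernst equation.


Apply the Nernst equation: E = E0 + (RT/nF)*ln([Ox]/[Red])
Step 1: RT/nF = 8.314*323/(2*96485) = 0.01391627 V
Step 2: [Ox]/[Red] = 0.8995/0.4172 = 2.15604
Step 3: ln(2.15604) = 0.768273
Step 4: correction = 0.01391627 * 0.768273 = 0.011 V
E = 0.331 + 0.011 = 0.342 V

0.342 V


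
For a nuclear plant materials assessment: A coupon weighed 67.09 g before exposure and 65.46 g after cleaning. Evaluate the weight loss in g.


Weight loss = initial − final
WL = 67.09 − 65.46 = 1.63 g

1.63 g


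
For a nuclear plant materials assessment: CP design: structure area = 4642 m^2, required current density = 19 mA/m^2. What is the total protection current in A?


I = area * current density, then convert mA → A (÷1000)
I = 4642 * 19 / 1000 = 88.2 A

88.2 A


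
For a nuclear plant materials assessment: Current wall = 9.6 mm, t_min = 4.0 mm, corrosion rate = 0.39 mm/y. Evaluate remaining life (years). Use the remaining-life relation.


Apply the remaining-life relation: RL = (t_current − t_min) / CR
RL = (9.6 − 4.0) / 0.39 = 5.6 / 0.39 = 14.4 years

14.4 years


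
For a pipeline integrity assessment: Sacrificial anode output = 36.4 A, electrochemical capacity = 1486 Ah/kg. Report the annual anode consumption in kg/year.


Annual consumption = current * hours per year / capacity
Rate = 36.4 * 8760 / 1486 = 214.6 kg/year

214.6 kg/year


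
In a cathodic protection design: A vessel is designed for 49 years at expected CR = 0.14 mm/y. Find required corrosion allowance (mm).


Corrosion allowance = CR × design life
CA = 0.14 * 49 = 6.86 mm

6.86 mm


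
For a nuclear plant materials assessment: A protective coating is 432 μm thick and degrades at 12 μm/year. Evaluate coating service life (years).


Service life = thickness / degradation rate
Life = 432 / 12 = 36.0 years

36.0 years


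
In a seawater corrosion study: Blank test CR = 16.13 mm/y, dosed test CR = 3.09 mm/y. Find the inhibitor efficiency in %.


Apply the inhibitor-efficiency definition: IE = (CR_blank − CR_inh)/CR_blank × 100
IE = (16.13 − 3.09) / 16.13 × 100
IE = 13.04 / 16.13 × 100 = 80.8 %

80.8 %


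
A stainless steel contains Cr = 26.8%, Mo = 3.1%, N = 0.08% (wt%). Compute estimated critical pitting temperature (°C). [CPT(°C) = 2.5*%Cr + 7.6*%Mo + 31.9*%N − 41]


Apply the ASTM G48 empirical CPT estimate: CPT(°C) = 2.5*%Cr + 7.6*%Mo + 31.9*%N − 41
2.5*26.8 = 67; 7.6*3.1 = 23.56; 31.9*0.08 = 2.552
CPT = 67 + 23.56 + 2.552 − 41 = 52.112 °C
Rounded to 0.1 °C: CPT ≈ 52.1 °C

52.1 °C


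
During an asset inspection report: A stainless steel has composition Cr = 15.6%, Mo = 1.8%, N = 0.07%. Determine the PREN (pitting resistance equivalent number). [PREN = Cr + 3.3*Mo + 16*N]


Apply the PREN formula: PREN = Cr + 3.3*Mo + 16*N
PREN = 15.6 + 3.3*1.8 + 16*0.07
PREN = 15.6 + 5.94 + 1.12 = 22.66

22.66


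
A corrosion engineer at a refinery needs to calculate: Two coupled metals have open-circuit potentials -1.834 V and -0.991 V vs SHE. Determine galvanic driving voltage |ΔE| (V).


Driving voltage is the absolute potential difference.
|ΔE| = |-1.834 − (-0.991)| = 0.843 V

0.843 V


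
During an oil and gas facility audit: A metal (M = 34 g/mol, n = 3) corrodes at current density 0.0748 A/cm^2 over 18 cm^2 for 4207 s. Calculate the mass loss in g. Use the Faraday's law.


Apply Faraday's law: m = i*A*t*M / (n*F)
Total charge passed Q = i*A*t = 0.0748*18*4207 = 5664.3048 C
m = Q*M/(n*F) = 5664.3048*34/(3*96485) = 0.665 g

0.665 g


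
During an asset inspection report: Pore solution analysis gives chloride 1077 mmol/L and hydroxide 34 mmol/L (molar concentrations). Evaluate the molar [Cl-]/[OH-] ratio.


Threshold parameter = [Cl-] / [OH-] (molar basis; both in mmol/L, so units cancel)
Ratio = 1077 / 34 = 31.68

31.68


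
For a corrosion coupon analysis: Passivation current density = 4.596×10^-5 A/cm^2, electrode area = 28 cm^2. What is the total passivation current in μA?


I = i_pass * A, then convert A → μA (×10^6)
I = 4.596×10^-5 * 28 * 10^6 = 1286.88 μA

1286.88 μA


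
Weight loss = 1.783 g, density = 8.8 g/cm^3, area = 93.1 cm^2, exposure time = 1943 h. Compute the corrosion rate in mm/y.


Apply the mm/y weight-loss relation: CR = 87600 * W / (D * A * T)
Numerator: 87600 * 1.783 = 156190.8
Denominator: 8.8 * 93.1 * 1943 = 1591861.04
CR = 156190.8 / 1591861.04 = 0.098118 mm/y

0.098118 mm/y


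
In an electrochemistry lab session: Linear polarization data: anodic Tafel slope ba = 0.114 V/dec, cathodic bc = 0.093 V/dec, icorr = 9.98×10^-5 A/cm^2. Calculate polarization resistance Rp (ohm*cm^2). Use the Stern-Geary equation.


Apply the Stern-Geary equation: Rp = ba*bc / (2.303*icorr*(ba+bc))
ba*bc = 0.114*0.093 = 0.010602
ba+bc = 0.207; 2.303*icorr*(ba+bc) = 2.303*9.98×10^-5*0.207 = 4.7576756×10^-5
Rp = 0.010602 / 4.7576756×10^-5 = 222.8 ohm*cm^2

222.8 ohm*cm^2


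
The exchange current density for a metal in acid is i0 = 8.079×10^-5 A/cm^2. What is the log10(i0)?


i0 = 8.079×10^-5 A/cm^2
log10(i0) = -4.093

-4.093


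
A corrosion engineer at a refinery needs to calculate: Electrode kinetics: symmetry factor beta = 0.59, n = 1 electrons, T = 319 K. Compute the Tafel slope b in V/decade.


Apply the Tafel slope relation: b = 2.303*R*T/(beta*n*F)
Numerator: 2.303 * 8.314 * 319 = 6107.94
Denominator: 0.59 * 1 * 96485 = 56926.15
b = 6107.94 / 56926.15 = 0.107 V/decade

0.107 V/decade


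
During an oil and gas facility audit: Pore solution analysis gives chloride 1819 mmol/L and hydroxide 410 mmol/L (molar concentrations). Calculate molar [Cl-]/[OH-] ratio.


Threshold parameter = [Cl-] / [OH-] (molar basis; both in mmol/L, so units cancel)
Ratio = 1819 / 410 = 4.44

4.44


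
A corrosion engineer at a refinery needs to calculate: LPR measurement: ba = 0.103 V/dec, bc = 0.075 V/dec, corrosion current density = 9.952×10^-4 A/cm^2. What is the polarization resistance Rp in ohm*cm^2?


Apply the Stern-Geary equation: Rp = ba*bc / (2.303*icorr*(ba+bc))
ba*bc = 0.103*0.075 = 0.007725
ba+bc = 0.178; 2.303*icorr*(ba+bc) = 2.303*9.952×10^-4*0.178 = 4.0796632×10^-4
Rp = 0.007725 / 4.0796632×10^-4 = 18.9 ohm*cm^2

18.9 ohm*cm^2


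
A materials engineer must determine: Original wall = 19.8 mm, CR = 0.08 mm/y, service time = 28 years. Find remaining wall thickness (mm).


Remaining wall = original − CR × time
t = 19.8 − 0.08*28 = 19.8 − 2.24 = 17.56 mm

17.56 mm


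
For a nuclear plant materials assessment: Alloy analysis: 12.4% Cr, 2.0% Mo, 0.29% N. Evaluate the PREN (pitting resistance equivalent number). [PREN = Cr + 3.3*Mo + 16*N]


Apply the PREN formula: PREN = Cr + 3.3*Mo + 16*N
PREN = 12.4 + 3.3*2.0 + 16*0.29
PREN = 12.4 + 6.6 + 4.64 = 23.64

23.64


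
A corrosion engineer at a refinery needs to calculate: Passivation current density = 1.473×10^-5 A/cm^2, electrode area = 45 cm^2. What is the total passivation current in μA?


I = i_pass * A, then convert A → μA (×10^6)
I = 1.473×10^-5 * 45 * 10^6 = 662.85 μA

662.85 μA


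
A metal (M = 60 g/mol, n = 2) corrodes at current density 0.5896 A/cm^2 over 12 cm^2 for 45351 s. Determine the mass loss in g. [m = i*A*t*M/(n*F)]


Apply Faraday's law: m = i*A*t*M / (n*F)
Total charge passed Q = i*A*t = 0.5896*12*45351 = 320867.3952 C
m = Q*M/(n*F) = 320867.3952*60/(2*96485) = 99.76703 g

99.76703 g


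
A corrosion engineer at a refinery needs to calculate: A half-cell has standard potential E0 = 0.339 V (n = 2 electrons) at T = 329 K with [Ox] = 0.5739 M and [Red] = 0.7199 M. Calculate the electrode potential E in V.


Apply the Nernst equation: E = E0 + (RT/nF)*ln([Ox]/[Red])
Step 1: RT/nF = 8.314*329/(2*96485) = 0.01417477 V
Step 2: [Ox]/[Red] = 0.5739/0.7199 = 0.797194
Step 3: ln(0.797194) = -0.226657
Step 4: correction = 0.01417477 * -0.226657 = -0.003 V
E = 0.339 + -0.003 = 0.336 V

0.336 V


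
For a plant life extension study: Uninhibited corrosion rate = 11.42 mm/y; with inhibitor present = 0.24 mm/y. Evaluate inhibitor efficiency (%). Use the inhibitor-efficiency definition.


Apply the inhibitor-efficiency definition: IE = (CR_blank − CR_inh)/CR_blank × 100
IE = (11.42 − 0.24) / 11.42 × 100
IE = 11.18 / 11.42 × 100 = 97.9 %

97.9 %


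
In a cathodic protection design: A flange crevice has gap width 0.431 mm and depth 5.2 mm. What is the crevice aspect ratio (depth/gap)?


Aspect ratio = depth / gap
Ratio = 5.2 / 0.431 = 12.1

12.1


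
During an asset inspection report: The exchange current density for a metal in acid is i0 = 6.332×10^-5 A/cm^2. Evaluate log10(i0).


i0 = 6.332×10^-5 A/cm^2
log10(i0) = -4.198

-4.198


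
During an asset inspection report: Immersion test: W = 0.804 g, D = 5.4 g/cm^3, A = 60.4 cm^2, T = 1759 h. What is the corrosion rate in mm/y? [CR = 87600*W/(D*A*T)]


Apply the mm/y weight-loss relation: CR = 87600 * W / (D * A * T)
Numerator: 87600 * 0.804 = 70430.4
Denominator: 5.4 * 60.4 * 1759 = 573715.44
CR = 70430.4 / 573715.44 = 0.12276 mm/y

0.12276 mm/y


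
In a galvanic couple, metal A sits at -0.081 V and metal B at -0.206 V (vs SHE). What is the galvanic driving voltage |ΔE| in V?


Driving voltage is the absolute potential difference.
|ΔE| = |-0.081 − (-0.206)| = 0.125 V

0.125 V


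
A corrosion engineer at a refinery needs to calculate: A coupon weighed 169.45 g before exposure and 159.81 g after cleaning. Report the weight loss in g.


Weight loss = initial − final
WL = 169.45 − 159.81 = 9.64 g

9.64 g


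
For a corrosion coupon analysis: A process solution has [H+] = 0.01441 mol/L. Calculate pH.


pH = −log10[H+]
pH = −log10(0.01441) = 1.84

1.84


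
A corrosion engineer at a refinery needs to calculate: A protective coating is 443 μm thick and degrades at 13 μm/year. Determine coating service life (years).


Service life = thickness / degradation rate
Life = 443 / 13 = 34.1 years

34.1 years


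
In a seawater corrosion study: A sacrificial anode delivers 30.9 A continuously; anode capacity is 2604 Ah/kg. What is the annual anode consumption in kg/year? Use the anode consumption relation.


Annual consumption = current * hours per year / capacity
Rate = 30.9 * 8760 / 2604 = 103.9 kg/year

103.9 kg/year


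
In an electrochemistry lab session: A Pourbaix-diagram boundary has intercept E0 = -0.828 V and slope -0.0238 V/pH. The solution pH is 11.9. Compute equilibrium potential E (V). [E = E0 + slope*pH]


Apply the Pourbaix line equation: E = E0 + slope*pH
E = -0.828 + (-0.0238)*11.9 = -0.828 + (-0.28322) = -1.11122 V
Rounded to 3 decimal places: E = -1.111 V

-1.111 V


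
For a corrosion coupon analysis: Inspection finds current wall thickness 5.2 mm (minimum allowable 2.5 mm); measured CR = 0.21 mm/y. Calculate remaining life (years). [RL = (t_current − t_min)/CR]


Apply the remaining-life relation: RL = (t_current − t_min) / CR
RL = (5.2 − 2.5) / 0.21 = 2.7 / 0.21 = 12.9 years

12.9 years


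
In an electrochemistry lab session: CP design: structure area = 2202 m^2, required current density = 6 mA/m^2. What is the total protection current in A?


I = area * current density, then convert mA → A (÷1000)
I = 2202 * 6 / 1000 = 13.21 A

13.21 A


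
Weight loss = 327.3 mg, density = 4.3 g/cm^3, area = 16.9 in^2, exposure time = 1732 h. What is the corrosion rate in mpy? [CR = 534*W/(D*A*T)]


Apply the mpy weight-loss relation: CR = 534 * W / (D * A * T)
Numerator: 534 * 327.3 = 174778.2
Denominator: 4.3 * 16.9 * 1732 = 125864.44
CR = 174778.2 / 125864.44 = 1.38862 mpy

1.38862 mpy


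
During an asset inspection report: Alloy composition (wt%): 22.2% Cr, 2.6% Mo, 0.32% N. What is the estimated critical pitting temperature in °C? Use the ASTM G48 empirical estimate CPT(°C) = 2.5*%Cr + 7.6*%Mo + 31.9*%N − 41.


Apply the ASTM G48 empirical CPT estimate: CPT(°C) = 2.5*%Cr + 7.6*%Mo + 31.9*%N − 41
2.5*22.2 = 55.5; 7.6*2.6 = 19.76; 31.9*0.32 = 10.208
CPT = 55.5 + 19.76 + 10.208 − 41 = 44.468 °C
Rounded to 0.1 °C: CPT ≈ 44.5 °C

44.5 °C


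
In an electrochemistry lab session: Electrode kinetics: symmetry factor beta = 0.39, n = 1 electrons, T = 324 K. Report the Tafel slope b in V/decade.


Apply the Tafel slope relation: b = 2.303*R*T/(beta*n*F)
Numerator: 2.303 * 8.314 * 324 = 6203.67
Denominator: 0.39 * 1 * 96485 = 37629.15
b = 6203.67 / 37629.15 = 0.165 V/decade

0.165 V/decade


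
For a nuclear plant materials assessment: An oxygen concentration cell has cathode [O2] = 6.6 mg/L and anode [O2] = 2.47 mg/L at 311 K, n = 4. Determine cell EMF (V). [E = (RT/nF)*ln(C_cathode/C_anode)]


Apply the Nernst concentration-cell relation: E = (RT/nF)*ln(C_cathode/C_anode)
RT/nF = 8.314*311/(4*96485) = 0.00669963 V
ln(6.6/2.47) = 0.98285
E = 0.00669963 * 0.98285 = 0.00658 V

0.00658 V


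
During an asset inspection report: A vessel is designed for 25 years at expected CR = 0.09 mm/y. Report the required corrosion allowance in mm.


Corrosion allowance = CR × design life
CA = 0.09 * 25 = 2.25 mm

2.25 mm


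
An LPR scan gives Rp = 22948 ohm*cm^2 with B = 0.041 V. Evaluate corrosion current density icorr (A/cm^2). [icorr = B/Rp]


Apply the Stern-Geary relation: icorr = B / Rp
icorr = 0.041 / 22948 = 1.787×10^-6 A/cm^2

1.787×10^-6 A/cm^2


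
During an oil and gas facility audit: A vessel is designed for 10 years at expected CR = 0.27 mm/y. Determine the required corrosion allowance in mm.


Corrosion allowance = CR × design life
CA = 0.27 * 10 = 2.7 mm

2.7 mm


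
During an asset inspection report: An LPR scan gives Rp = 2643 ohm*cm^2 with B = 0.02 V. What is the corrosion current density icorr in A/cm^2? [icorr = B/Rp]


Apply the Stern-Geary relation: icorr = B / Rp
icorr = 0.02 / 2643 = 7.567×10^-6 A/cm^2

7.567×10^-6 A/cm^2


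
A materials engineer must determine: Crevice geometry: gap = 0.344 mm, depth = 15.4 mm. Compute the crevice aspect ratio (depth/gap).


Aspect ratio = depth / gap
Ratio = 15.4 / 0.344 = 44.8

44.8


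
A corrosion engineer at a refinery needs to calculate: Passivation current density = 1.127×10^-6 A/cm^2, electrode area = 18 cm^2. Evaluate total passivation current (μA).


I = i_pass * A, then convert A → μA (×10^6)
I = 1.127×10^-6 * 18 * 10^6 = 20.29 μA

20.29 μA


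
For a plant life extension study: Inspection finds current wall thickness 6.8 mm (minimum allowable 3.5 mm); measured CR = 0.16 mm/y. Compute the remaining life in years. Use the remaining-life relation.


Apply the remaining-life relation: RL = (t_current − t_min) / CR
RL = (6.8 − 3.5) / 0.16 = 3.3 / 0.16 = 20.6 years

20.6 years


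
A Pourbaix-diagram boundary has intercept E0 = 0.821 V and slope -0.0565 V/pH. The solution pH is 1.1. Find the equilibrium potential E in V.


Apply the Pourbaix line equation: E = E0 + slope*pH
E = 0.821 + (-0.0565)*1.1 = 0.821 + (-0.06215) = 0.75885 V
Rounded to 3 decimal places: E = 0.759 V

0.759 V


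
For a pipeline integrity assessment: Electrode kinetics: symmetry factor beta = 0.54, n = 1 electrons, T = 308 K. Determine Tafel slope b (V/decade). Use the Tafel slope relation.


Apply the Tafel slope relation: b = 2.303*R*T/(beta*n*F)
Numerator: 2.303 * 8.314 * 308 = 5897.32
Denominator: 0.54 * 1 * 96485 = 52101.9
b = 5897.32 / 52101.9 = 0.113 V/decade

0.113 V/decade


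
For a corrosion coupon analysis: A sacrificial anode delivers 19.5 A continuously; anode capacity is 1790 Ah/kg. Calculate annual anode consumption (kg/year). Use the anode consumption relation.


Annual consumption = current * hours per year / capacity
Rate = 19.5 * 8760 / 1790 = 95.4 kg/year

95.4 kg/year


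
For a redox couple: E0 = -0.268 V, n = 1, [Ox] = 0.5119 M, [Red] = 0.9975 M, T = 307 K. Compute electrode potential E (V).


Apply the Nernst equation: E = E0 + (RT/nF)*ln([Ox]/[Red])
Step 1: RT/nF = 8.314*307/(1*96485) = 0.02645383 V
Step 2: [Ox]/[Red] = 0.5119/0.9975 = 0.513183
Step 3: ln(0.513183) = -0.667123
Step 4: correction = 0.02645383 * -0.667123 = -0.018 V
E = -0.268 + -0.018 = -0.286 V

-0.286 V


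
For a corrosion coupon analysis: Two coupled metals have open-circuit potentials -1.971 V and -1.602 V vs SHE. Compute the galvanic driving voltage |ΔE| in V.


Driving voltage is the absolute potential difference.
|ΔE| = |-1.971 − (-1.602)| = 0.369 V

0.369 V


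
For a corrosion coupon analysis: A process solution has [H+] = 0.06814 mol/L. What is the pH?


pH = −log10[H+]
pH = −log10(0.06814) = 1.17

1.17


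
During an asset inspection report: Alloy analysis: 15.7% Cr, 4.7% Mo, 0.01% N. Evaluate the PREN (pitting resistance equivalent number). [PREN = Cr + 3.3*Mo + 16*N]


Apply the PREN formula: PREN = Cr + 3.3*Mo + 16*N
PREN = 15.7 + 3.3*4.7 + 16*0.01
PREN = 15.7 + 15.51 + 0.16 = 31.37

31.37


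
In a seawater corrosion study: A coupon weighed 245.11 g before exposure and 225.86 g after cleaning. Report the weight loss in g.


Weight loss = initial − final
WL = 245.11 − 225.86 = 19.25 g

19.25 g


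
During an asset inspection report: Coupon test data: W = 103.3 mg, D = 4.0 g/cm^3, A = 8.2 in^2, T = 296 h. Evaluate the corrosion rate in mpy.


Apply the mpy weight-loss relation: CR = 534 * W / (D * A * T)
Numerator: 534 * 103.3 = 55162.2
Denominator: 4.0 * 8.2 * 296 = 9708.8
CR = 55162.2 / 9708.8 = 5.6817 mpy

5.6817 mpy


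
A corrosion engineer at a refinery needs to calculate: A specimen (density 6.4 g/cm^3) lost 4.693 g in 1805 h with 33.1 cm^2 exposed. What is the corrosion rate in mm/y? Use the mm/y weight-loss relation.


Apply the mm/y weight-loss relation: CR = 87600 * W / (D * A * T)
Numerator: 87600 * 4.693 = 411106.8
Denominator: 6.4 * 33.1 * 1805 = 382371.2
CR = 411106.8 / 382371.2 = 1.0752 mm/y

1.0752 mm/y


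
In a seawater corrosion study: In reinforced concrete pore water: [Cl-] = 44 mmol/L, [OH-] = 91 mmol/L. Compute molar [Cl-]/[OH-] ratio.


Threshold parameter = [Cl-] / [OH-] (molar basis; both in mmol/L, so units cancel)
Ratio = 44 / 91 = 0.48

0.48


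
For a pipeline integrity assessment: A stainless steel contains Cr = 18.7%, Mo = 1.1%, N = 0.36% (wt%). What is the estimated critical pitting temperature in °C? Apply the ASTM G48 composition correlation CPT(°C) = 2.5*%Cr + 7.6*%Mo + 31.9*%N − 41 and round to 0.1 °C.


Apply the ASTM G48 empirical CPT estimate: CPT(°C) = 2.5*%Cr + 7.6*%Mo + 31.9*%N − 41
2.5*18.7 = 46.75; 7.6*1.1 = 8.36; 31.9*0.36 = 11.484
CPT = 46.75 + 8.36 + 11.484 − 41 = 25.594 °C
Rounded to 0.1 °C: CPT ≈ 25.6 °C

25.6 °C


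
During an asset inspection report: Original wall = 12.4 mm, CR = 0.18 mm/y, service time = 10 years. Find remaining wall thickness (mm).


Remaining wall = original − CR × time
t = 12.4 − 0.18*10 = 12.4 − 1.8 = 10.6 mm

10.6 mm


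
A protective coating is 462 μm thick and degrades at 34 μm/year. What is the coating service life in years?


Service life = thickness / degradation rate
Life = 462 / 34 = 13.6 years

13.6 years


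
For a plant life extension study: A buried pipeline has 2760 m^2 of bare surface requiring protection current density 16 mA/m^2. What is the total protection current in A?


I = area * current density, then convert mA → A (÷1000)
I = 2760 * 16 / 1000 = 44.16 A

44.16 A


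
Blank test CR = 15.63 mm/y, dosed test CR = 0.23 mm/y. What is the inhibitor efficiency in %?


Apply the inhibitor-efficiency definition: IE = (CR_blank − CR_inh)/CR_blank × 100
IE = (15.63 − 0.23) / 15.63 × 100
IE = 15.4 / 15.63 × 100 = 98.5 %

98.5 %


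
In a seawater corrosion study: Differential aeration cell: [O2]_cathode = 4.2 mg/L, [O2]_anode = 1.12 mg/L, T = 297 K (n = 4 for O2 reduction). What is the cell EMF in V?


Apply the Nernst concentration-cell relation: E = (RT/nF)*ln(C_cathode/C_anode)
RT/nF = 8.314*297/(4*96485) = 0.00639804 V
ln(4.2/1.12) = 1.32176
E = 0.00639804 * 1.32176 = 0.00846 V

0.00846 V


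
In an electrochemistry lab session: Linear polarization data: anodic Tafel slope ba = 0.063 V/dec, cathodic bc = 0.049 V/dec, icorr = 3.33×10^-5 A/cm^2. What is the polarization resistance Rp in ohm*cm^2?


Apply the Stern-Geary equation: Rp = ba*bc / (2.303*icorr*(ba+bc))
ba*bc = 0.063*0.049 = 0.003087
ba+bc = 0.112; 2.303*icorr*(ba+bc) = 2.303*3.33×10^-5*0.112 = 8.5892688×10^-6
Rp = 0.003087 / 8.5892688×10^-6 = 359.4 ohm*cm^2

359.4 ohm*cm^2


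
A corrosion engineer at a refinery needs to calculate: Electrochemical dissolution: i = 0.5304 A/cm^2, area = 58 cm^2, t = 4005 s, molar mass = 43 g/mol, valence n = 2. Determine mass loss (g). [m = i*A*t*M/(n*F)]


Apply Faraday's law: m = i*A*t*M / (n*F)
Total charge passed Q = i*A*t = 0.5304*58*4005 = 123206.616 C
m = Q*M/(n*F) = 123206.616*43/(2*96485) = 27.45445 g

27.45445 g


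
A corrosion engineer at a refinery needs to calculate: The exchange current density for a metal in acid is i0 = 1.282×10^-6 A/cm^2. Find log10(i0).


i0 = 1.282×10^-6 A/cm^2
log10(i0) = -5.892

-5.892


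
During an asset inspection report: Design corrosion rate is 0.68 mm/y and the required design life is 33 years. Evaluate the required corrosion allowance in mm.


Corrosion allowance = CR × design life
CA = 0.68 * 33 = 22.44 mm

22.44 mm


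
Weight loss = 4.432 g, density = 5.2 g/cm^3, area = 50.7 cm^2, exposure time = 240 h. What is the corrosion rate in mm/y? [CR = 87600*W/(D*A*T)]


Apply the mm/y weight-loss relation: CR = 87600 * W / (D * A * T)
Numerator: 87600 * 4.432 = 388243.2
Denominator: 5.2 * 50.7 * 240 = 63273.6
CR = 388243.2 / 63273.6 = 6.1359 mm/y

6.1359 mm/y


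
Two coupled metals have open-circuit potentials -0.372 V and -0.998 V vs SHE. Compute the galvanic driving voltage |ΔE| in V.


Driving voltage is the absolute potential difference.
|ΔE| = |-0.372 − (-0.998)| = 0.626 V

0.626 V


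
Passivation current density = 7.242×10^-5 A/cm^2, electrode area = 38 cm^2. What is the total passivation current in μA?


I = i_pass * A, then convert A → μA (×10^6)
I = 7.242×10^-5 * 38 * 10^6 = 2751.96 μA

2751.96 μA


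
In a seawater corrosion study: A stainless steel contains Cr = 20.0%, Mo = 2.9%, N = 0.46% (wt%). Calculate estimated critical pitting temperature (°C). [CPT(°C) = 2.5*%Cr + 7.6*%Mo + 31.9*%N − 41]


Apply the ASTM G48 empirical CPT estimate: CPT(°C) = 2.5*%Cr + 7.6*%Mo + 31.9*%N − 41
2.5*20.0 = 50; 7.6*2.9 = 22.04; 31.9*0.46 = 14.674
CPT = 50 + 22.04 + 14.674 − 41 = 45.714 °C
Rounded to 0.1 °C: CPT ≈ 45.7 °C

45.7 °C


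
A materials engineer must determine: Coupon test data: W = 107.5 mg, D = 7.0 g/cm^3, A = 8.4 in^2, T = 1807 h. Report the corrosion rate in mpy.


Apply the mpy weight-loss relation: CR = 534 * W / (D * A * T)
Numerator: 534 * 107.5 = 57405.0
Denominator: 7.0 * 8.4 * 1807 = 106251.6
CR = 57405.0 / 106251.6 = 0.54 mpy

0.54 mpy


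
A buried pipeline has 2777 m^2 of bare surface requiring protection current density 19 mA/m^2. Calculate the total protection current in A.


I = area * current density, then convert mA → A (÷1000)
I = 2777 * 19 / 1000 = 52.76 A

52.76 A


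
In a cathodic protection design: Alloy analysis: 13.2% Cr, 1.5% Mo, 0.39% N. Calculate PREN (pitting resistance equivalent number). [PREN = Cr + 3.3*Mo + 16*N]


Apply the PREN formula: PREN = Cr + 3.3*Mo + 16*N
PREN = 13.2 + 3.3*1.5 + 16*0.39
PREN = 13.2 + 4.95 + 6.24 = 24.39

24.39


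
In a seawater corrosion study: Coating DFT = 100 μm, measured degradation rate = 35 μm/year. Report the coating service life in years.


Service life = thickness / degradation rate
Life = 100 / 35 = 2.9 years

2.9 years


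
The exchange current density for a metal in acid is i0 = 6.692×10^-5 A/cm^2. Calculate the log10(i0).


i0 = 6.692×10^-5 A/cm^2
log10(i0) = -4.174

-4.174


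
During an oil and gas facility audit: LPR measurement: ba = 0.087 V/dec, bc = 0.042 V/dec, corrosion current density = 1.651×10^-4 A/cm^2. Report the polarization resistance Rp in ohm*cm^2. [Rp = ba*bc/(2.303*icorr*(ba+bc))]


Apply the Stern-Geary equation: Rp = ba*bc / (2.303*icorr*(ba+bc))
ba*bc = 0.087*0.042 = 0.003654
ba+bc = 0.129; 2.303*icorr*(ba+bc) = 2.303*1.651×10^-4*0.129 = 4.9049064×10^-5
Rp = 0.003654 / 4.9049064×10^-5 = 74.5 ohm*cm^2

74.5 ohm*cm^2


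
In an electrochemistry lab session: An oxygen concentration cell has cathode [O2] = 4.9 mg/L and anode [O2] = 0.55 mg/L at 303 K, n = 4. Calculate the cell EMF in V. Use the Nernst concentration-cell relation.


Apply the Nernst concentration-cell relation: E = (RT/nF)*ln(C_cathode/C_anode)
RT/nF = 8.314*303/(4*96485) = 0.00652729 V
ln(4.9/0.55) = 2.18707
E = 0.00652729 * 2.18707 = 0.01428 V

0.01428 V


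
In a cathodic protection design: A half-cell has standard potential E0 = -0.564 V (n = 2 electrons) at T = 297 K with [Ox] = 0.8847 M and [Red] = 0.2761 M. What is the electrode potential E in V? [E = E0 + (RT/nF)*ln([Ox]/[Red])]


Apply the Nernst equation: E = E0 + (RT/nF)*ln([Ox]/[Red])
Step 1: RT/nF = 8.314*297/(2*96485) = 0.01279607 V
Step 2: [Ox]/[Red] = 0.8847/0.2761 = 3.204274
Step 3: ln(3.204274) = 1.164486
Step 4: correction = 0.01279607 * 1.164486 = 0.015 V
E = -0.564 + 0.015 = -0.549 V

-0.549 V


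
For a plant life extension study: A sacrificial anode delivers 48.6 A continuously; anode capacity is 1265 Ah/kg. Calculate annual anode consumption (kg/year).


Annual consumption = current * hours per year / capacity
Rate = 48.6 * 8760 / 1265 = 336.6 kg/year

336.6 kg/year


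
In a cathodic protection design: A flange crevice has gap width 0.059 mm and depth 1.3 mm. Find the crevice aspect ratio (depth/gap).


Aspect ratio = depth / gap
Ratio = 1.3 / 0.059 = 22.0

22.0


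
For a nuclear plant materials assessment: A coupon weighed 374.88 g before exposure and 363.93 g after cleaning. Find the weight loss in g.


Weight loss = initial − final
WL = 374.88 − 363.93 = 10.95 g

10.95 g


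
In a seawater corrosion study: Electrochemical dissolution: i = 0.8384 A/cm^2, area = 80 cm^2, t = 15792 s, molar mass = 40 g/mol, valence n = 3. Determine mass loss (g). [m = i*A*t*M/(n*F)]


Apply Faraday's law: m = i*A*t*M / (n*F)
Total charge passed Q = i*A*t = 0.8384*80*15792 = 1059201.024 C
m = Q*M/(n*F) = 1059201.024*40/(3*96485) = 146.3718 g

146.3718 g


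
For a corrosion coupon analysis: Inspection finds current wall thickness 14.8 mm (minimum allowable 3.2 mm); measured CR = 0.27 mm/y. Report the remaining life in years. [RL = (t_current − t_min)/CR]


Apply the remaining-life relation: RL = (t_current − t_min) / CR
RL = (14.8 − 3.2) / 0.27 = 11.6 / 0.27 = 43.0 years

43.0 years


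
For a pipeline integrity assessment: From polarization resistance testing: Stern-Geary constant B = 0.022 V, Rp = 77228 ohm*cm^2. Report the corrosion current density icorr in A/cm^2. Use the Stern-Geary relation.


Apply the Stern-Geary relation: icorr = B / Rp
icorr = 0.022 / 77228 = 2.849×10^-7 A/cm^2

2.849×10^-7 A/cm^2


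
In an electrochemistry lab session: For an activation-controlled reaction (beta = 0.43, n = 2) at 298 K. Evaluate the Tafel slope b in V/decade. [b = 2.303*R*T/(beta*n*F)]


Apply the Tafel slope relation: b = 2.303*R*T/(beta*n*F)
Numerator: 2.303 * 8.314 * 298 = 5705.85
Denominator: 0.43 * 2 * 96485 = 82977.1
b = 5705.85 / 82977.1 = 0.069 V/decade

0.069 V/decade


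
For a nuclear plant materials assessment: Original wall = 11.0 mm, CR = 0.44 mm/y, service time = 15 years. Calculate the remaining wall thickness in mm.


Remaining wall = original − CR × time
t = 11.0 − 0.44*15 = 11.0 − 6.6 = 4.4 mm

4.4 mm


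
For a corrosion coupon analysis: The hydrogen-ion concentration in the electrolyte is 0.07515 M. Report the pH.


pH = −log10[H+]
pH = −log10(0.07515) = 1.12

1.12


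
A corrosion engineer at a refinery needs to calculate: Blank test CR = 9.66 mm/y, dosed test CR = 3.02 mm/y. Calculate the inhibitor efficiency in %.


Apply the inhibitor-efficiency definition: IE = (CR_blank − CR_inh)/CR_blank × 100
IE = (9.66 − 3.02) / 9.66 × 100
IE = 6.64 / 9.66 × 100 = 68.7 %

68.7 %


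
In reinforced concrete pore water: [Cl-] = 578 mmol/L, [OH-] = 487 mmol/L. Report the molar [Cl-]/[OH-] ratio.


Threshold parameter = [Cl-] / [OH-] (molar basis; both in mmol/L, so units cancel)
Ratio = 578 / 487 = 1.19

1.19


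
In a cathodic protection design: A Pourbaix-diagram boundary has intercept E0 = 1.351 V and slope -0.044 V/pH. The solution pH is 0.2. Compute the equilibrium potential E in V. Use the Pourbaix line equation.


Apply the Pourbaix line equation: E = E0 + slope*pH
E = 1.351 + (-0.044)*0.2 = 1.351 + (-0.0088) = 1.3422 V
Rounded to 4 decimal places: E = 1.3422 V

1.3422 V


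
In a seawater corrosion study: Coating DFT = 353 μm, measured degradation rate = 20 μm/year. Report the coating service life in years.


Service life = thickness / degradation rate
Life = 353 / 20 = 17.7 years

17.7 years


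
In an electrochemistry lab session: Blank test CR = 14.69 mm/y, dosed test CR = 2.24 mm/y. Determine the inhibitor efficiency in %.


Apply the inhibitor-efficiency definition: IE = (CR_blank − CR_inh)/CR_blank × 100
IE = (14.69 − 2.24) / 14.69 × 100
IE = 12.45 / 14.69 × 100 = 84.8 %

84.8 %


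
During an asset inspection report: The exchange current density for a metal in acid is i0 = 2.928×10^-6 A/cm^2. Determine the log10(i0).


i0 = 2.928×10^-6 A/cm^2
log10(i0) = -5.533

-5.533


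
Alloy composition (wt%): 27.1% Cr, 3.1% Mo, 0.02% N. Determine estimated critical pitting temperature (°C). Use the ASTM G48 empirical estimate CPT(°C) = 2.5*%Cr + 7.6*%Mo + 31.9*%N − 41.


Apply the ASTM G48 empirical CPT estimate: CPT(°C) = 2.5*%Cr + 7.6*%Mo + 31.9*%N − 41
2.5*27.1 = 67.75; 7.6*3.1 = 23.56; 31.9*0.02 = 0.638
CPT = 67.75 + 23.56 + 0.638 − 41 = 50.948 °C
Rounded to 0.1 °C: CPT ≈ 50.9 °C

50.9 °C


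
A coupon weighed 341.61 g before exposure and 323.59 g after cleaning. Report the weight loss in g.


Weight loss = initial − final
WL = 341.61 − 323.59 = 18.02 g

18.02 g


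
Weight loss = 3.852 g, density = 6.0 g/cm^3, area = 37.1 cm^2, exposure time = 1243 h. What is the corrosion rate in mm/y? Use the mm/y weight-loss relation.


Apply the mm/y weight-loss relation: CR = 87600 * W / (D * A * T)
Numerator: 87600 * 3.852 = 337435.2
Denominator: 6.0 * 37.1 * 1243 = 276691.8
CR = 337435.2 / 276691.8 = 1.21953 mm/y

1.21953 mm/y


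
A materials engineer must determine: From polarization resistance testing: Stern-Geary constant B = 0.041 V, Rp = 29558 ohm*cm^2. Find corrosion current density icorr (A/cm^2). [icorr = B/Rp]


Apply the Stern-Geary relation: icorr = B / Rp
icorr = 0.041 / 29558 = 1.387×10^-6 A/cm^2

1.387×10^-6 A/cm^2


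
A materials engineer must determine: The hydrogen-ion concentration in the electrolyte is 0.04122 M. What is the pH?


pH = −log10[H+]
pH = −log10(0.04122) = 1.38

1.38


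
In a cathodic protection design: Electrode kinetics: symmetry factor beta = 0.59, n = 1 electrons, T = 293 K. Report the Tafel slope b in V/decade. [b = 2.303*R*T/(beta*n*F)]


Apply the Tafel slope relation: b = 2.303*R*T/(beta*n*F)
Numerator: 2.303 * 8.314 * 293 = 5610.11
Denominator: 0.59 * 1 * 96485 = 56926.15
b = 5610.11 / 56926.15 = 0.0986 V/decade

0.0986 V/decade


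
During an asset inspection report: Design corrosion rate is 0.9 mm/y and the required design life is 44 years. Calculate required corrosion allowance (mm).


Corrosion allowance = CR × design life
CA = 0.9 * 44 = 39.6 mm

39.6 mm


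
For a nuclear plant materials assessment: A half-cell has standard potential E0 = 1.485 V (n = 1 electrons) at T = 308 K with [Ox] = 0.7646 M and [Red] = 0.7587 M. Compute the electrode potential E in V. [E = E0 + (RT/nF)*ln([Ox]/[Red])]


Apply the Nernst equation: E = E0 + (RT/nF)*ln([Ox]/[Red])
Step 1: RT/nF = 8.314*308/(1*96485) = 0.02654 V
Step 2: [Ox]/[Red] = 0.7646/0.7587 = 1.007776
Step 3: ln(1.007776) = 0.007746
Step 4: correction = 0.02654 * 0.007746 = 0.0002 V
E = 1.485 + 0.0002 = 1.4852 V

1.4852 V


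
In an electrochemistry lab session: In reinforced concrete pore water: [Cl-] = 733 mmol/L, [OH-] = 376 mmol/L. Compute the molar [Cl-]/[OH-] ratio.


Threshold parameter = [Cl-] / [OH-] (molar basis; both in mmol/L, so units cancel)
Ratio = 733 / 376 = 1.95

1.95


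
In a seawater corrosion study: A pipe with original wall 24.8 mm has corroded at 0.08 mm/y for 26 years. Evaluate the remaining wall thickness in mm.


Remaining wall = original − CR × time
t = 24.8 − 0.08*26 = 24.8 − 2.08 = 22.72 mm

22.72 mm


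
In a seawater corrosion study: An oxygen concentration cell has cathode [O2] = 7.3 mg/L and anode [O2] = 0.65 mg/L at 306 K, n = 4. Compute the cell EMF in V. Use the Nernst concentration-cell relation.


Apply the Nernst concentration-cell relation: E = (RT/nF)*ln(C_cathode/C_anode)
RT/nF = 8.314*306/(4*96485) = 0.00659192 V
ln(7.3/0.65) = 2.41866
E = 0.00659192 * 2.41866 = 0.01594 V

0.01594 V


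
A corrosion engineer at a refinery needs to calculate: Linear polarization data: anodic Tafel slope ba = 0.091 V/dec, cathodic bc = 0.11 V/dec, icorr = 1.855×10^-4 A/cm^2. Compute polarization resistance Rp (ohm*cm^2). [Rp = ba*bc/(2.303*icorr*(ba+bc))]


Apply the Stern-Geary equation: Rp = ba*bc / (2.303*icorr*(ba+bc))
ba*bc = 0.091*0.11 = 0.01001
ba+bc = 0.201; 2.303*icorr*(ba+bc) = 2.303*1.855×10^-4*0.201 = 8.5868507×10^-5
Rp = 0.01001 / 8.5868507×10^-5 = 116.6 ohm*cm^2

116.6 ohm*cm^2


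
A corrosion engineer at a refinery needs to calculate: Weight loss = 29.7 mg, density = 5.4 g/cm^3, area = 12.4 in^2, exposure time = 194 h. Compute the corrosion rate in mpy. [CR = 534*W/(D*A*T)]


Apply the mpy weight-loss relation: CR = 534 * W / (D * A * T)
Numerator: 534 * 29.7 = 15859.8
Denominator: 5.4 * 12.4 * 194 = 12990.24
CR = 15859.8 / 12990.24 = 1.2209 mpy

1.2209 mpy


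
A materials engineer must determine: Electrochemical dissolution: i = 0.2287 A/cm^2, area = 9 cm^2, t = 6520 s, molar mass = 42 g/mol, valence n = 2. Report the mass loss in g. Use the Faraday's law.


Apply Faraday's law: m = i*A*t*M / (n*F)
Total charge passed Q = i*A*t = 0.2287*9*6520 = 13420.116 C
m = Q*M/(n*F) = 13420.116*42/(2*96485) = 2.92089 g

2.92089 g


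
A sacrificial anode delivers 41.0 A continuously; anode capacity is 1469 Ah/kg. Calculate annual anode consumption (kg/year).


Annual consumption = current * hours per year / capacity
Rate = 41.0 * 8760 / 1469 = 244.5 kg/year

244.5 kg/year


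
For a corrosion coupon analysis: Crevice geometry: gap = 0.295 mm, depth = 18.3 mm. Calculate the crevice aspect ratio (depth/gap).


Aspect ratio = depth / gap
Ratio = 18.3 / 0.295 = 62.0

62.0


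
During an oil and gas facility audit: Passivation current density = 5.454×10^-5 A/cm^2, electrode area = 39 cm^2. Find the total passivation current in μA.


I = i_pass * A, then convert A → μA (×10^6)
I = 5.454×10^-5 * 39 * 10^6 = 2127.06 μA

2127.06 μA


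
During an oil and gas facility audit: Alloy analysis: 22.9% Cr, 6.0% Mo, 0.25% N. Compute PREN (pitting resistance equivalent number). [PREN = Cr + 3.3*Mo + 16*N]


Apply the PREN formula: PREN = Cr + 3.3*Mo + 16*N
PREN = 22.9 + 3.3*6.0 + 16*0.25
PREN = 22.9 + 19.8 + 4.0 = 46.7

46.7


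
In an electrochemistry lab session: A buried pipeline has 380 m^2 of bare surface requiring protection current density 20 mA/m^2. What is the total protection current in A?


I = area * current density, then convert mA → A (÷1000)
I = 380 * 20 / 1000 = 7.6 A

7.6 A


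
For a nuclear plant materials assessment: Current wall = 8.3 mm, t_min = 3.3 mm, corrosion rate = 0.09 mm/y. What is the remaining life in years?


Apply the remaining-life relation: RL = (t_current − t_min) / CR
RL = (8.3 − 3.3) / 0.09 = 5.0 / 0.09 = 55.6 years

55.6 years


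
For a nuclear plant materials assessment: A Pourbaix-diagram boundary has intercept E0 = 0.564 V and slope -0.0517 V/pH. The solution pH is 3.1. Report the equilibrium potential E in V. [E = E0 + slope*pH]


Apply the Pourbaix line equation: E = E0 + slope*pH
E = 0.564 + (-0.0517)*3.1 = 0.564 + (-0.16027) = 0.40373 V
Rounded to 4 decimal places: E = 0.4037 V

0.4037 V


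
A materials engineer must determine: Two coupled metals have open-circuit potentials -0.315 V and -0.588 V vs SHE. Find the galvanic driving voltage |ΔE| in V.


Driving voltage is the absolute potential difference.
|ΔE| = |-0.315 − (-0.588)| = 0.273 V

0.273 V


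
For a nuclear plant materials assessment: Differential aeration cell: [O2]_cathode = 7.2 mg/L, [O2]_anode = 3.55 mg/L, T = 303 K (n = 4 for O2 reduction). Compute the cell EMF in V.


Apply the Nernst concentration-cell relation: E = (RT/nF)*ln(C_cathode/C_anode)
RT/nF = 8.314*303/(4*96485) = 0.00652729 V
ln(7.2/3.55) = 0.70713
E = 0.00652729 * 0.70713 = 0.00462 V

0.00462 V


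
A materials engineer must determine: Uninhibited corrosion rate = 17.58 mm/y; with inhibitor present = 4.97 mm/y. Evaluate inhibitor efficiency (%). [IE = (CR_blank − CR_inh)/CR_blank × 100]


Apply the inhibitor-efficiency definition: IE = (CR_blank − CR_inh)/CR_blank × 100
IE = (17.58 − 4.97) / 17.58 × 100
IE = 12.61 / 17.58 × 100 = 71.7 %

71.7 %


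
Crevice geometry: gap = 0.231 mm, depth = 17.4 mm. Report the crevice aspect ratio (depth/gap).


Aspect ratio = depth / gap
Ratio = 17.4 / 0.231 = 75.3

75.3


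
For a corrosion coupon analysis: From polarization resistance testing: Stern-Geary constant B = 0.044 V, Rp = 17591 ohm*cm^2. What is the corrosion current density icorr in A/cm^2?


Apply the Stern-Geary relation: icorr = B / Rp
icorr = 0.044 / 17591 = 2.501×10^-6 A/cm^2

2.501×10^-6 A/cm^2


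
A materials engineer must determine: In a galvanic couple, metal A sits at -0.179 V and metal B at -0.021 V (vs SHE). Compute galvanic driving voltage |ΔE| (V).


Driving voltage is the absolute potential difference.
|ΔE| = |-0.179 − (-0.021)| = 0.158 V

0.158 V


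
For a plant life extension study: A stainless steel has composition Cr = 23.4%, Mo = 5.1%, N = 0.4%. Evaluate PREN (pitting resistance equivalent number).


Apply the PREN formula: PREN = Cr + 3.3*Mo + 16*N
PREN = 23.4 + 3.3*5.1 + 16*0.4
PREN = 23.4 + 16.83 + 6.4 = 46.63

46.63


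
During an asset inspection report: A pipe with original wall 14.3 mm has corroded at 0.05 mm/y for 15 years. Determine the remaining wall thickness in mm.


Remaining wall = original − CR × time
t = 14.3 − 0.05*15 = 14.3 − 0.75 = 13.55 mm

13.55 mm


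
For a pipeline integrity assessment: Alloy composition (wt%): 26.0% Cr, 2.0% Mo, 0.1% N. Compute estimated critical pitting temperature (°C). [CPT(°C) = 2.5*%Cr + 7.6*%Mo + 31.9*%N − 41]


Apply the ASTM G48 empirical CPT estimate: CPT(°C) = 2.5*%Cr + 7.6*%Mo + 31.9*%N − 41
2.5*26.0 = 65; 7.6*2.0 = 15.2; 31.9*0.1 = 3.19
CPT = 65 + 15.2 + 3.19 − 41 = 42.39 °C
Rounded to 0.1 °C: CPT ≈ 42.4 °C

42.4 °C


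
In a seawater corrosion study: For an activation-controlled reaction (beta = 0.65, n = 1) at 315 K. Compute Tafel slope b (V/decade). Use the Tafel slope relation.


Apply the Tafel slope relation: b = 2.303*R*T/(beta*n*F)
Numerator: 2.303 * 8.314 * 315 = 6031.35
Denominator: 0.65 * 1 * 96485 = 62715.25
b = 6031.35 / 62715.25 = 0.096 V/decade

0.096 V/decade
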